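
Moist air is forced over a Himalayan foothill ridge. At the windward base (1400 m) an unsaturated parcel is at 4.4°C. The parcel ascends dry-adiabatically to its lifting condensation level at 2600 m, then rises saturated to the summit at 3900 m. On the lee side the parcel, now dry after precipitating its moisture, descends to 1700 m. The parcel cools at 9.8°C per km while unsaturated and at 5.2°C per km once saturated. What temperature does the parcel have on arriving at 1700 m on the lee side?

7.44°C

1400–2600 m, dry: Δz = 1.2 km ⇒ ΔT = -11.76°C; T = -7.36°C
2600–3900 m, saturated: Δz = 1.3 km ⇒ ΔT = -6.76°C; T = -14.12°C
3900–1700 m, dry descent: Δz = 2.2 km ⇒ ΔT = +21.56°C; T = 7.44°C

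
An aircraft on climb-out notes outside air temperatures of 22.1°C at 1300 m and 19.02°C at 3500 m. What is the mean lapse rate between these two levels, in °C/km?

Γ = −ΔT/Δz = (22.1 − 19.02) / (3500 − 1300) m
  = 3.08°C / 2.2 km = 1.4°C/km

1.4°C/km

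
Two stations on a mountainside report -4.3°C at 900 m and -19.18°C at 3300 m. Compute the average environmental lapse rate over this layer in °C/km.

Γ = −ΔT/Δz = (-4.3 − (-19.18)) / (3300 − 900) m
  = 14.88°C / 2.4 km = 6.2°C/km

6.2°C/km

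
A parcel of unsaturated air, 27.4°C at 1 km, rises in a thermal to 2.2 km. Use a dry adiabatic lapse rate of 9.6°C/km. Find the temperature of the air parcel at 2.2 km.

From 1000 m to 2200 m (dry adiabatic): cools by 9.6 × 1.2 = 11.52°C, giving 15.88°C.

15.88°C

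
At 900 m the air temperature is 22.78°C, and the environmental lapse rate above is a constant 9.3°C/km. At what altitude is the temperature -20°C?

5500 m

Height above start = (22.78 − (-20)) / 9.3 = 4.6 km
Altitude = 900 m + 4600 m = 5500 m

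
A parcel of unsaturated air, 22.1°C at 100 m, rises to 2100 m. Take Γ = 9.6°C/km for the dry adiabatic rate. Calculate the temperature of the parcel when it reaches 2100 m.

100 → 2100 m (dry adiabatic, 9.6°C/km): ΔT = -9.6 × 2 = -19.2°C → T = 2.9°C

2.9°C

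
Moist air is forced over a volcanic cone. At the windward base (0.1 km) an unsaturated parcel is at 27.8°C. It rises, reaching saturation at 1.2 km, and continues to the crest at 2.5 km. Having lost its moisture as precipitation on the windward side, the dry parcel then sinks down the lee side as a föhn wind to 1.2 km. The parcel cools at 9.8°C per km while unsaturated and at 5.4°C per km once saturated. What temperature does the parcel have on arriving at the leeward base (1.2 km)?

Dry to 1200 m: -9.8 × 1.1 km = -10.78°C, so T = 17.02°C.
Saturated to 2500 m: -5.4 × 1.3 km = -7.02°C, so T = 10°C.
Dry descent to 1200 m: +9.8 × 1.3 km = +12.74°C, so T = 22.74°C.

22.74°C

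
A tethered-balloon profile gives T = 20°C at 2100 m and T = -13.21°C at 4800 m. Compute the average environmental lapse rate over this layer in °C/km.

Γ = −ΔT/Δz = (20 − (-13.21)) / (4800 − 2100) m
  = 33.21°C / 2.7 km = 12.3°C/km

12.3°C/km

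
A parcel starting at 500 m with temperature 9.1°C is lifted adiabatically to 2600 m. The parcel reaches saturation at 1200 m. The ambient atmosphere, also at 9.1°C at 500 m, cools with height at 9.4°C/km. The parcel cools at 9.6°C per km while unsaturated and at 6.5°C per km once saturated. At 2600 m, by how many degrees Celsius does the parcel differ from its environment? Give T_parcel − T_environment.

Parcel:
  Dry to 1200 m: -9.6 × 0.7 km = -6.72°C, so T = 2.38°C.
  Saturated to 2600 m: -6.5 × 1.4 km = -9.1°C, so T = -6.72°C.
Environment:
  Environment to 2600 m: -9.4 × 2.1 km = -19.74°C, so T = -10.64°C.
T_parcel − T_env = -6.72 − (-10.64) = +3.92°C

+3.92°C (parcel warmer than environment)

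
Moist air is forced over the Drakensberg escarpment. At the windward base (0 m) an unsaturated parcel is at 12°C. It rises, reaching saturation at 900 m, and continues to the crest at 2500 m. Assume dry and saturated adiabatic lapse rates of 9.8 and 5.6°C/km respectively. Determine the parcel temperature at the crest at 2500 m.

From 0 m to 900 m (dry): cools by 9.8 × 0.9 = 8.82°C, giving 3.18°C.
From 900 m to 2500 m (saturated): cools by 5.6 × 1.6 = 8.96°C, giving -5.78°C.

-5.78°C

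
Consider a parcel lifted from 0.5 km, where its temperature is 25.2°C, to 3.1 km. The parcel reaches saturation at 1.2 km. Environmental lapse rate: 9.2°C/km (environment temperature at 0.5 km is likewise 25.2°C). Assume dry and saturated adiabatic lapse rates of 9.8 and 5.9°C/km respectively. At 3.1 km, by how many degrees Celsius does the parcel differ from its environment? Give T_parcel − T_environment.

+5.85°C (parcel warmer than environment)

Parcel:
  500 → 1200 m (dry, 9.8°C/km): ΔT = -9.8 × 0.7 = -6.86°C → T = 18.34°C
  1200 → 3100 m (saturated, 5.9°C/km): ΔT = -5.9 × 1.9 = -11.21°C → T = 7.13°C
Environment:
  500 → 3100 m (environment, 9.2°C/km): ΔT = -9.2 × 2.6 = -23.92°C → T = 1.28°C
T_parcel − T_env = 7.13 − 1.28 = +5.85°C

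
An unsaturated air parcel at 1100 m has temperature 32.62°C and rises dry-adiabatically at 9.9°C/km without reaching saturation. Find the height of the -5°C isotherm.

Height above start = (32.62 − (-5)) / 9.9 = 3.8 km
Altitude = 1100 m + 3800 m = 4900 m

4900 m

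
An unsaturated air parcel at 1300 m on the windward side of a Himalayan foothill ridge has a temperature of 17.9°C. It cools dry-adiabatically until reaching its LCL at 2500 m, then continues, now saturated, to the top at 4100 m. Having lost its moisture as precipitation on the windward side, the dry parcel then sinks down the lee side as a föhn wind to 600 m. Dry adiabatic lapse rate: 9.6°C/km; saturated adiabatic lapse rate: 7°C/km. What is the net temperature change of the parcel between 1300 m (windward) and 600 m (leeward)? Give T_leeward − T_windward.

+10.88°C

1300 → 2500 m (dry, 9.6°C/km): ΔT = -9.6 × 1.2 = -11.52°C → T = 6.38°C
2500 → 4100 m (saturated, 7°C/km): ΔT = -7 × 1.6 = -11.2°C → T = -4.82°C
4100 → 600 m (dry descent, 9.6°C/km): ΔT = +9.6 × 3.5 = +33.6°C → T = 28.78°C
Net change vs windward start: 28.78 − 17.9 = +10.88°C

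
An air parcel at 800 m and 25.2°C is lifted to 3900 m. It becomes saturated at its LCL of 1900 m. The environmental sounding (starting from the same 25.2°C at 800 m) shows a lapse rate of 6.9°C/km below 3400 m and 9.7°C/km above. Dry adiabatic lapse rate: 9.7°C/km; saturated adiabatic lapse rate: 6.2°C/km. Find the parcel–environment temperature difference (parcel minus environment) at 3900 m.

Parcel:
  800–1900 m, dry: Δz = 1.1 km ⇒ ΔT = -10.67°C; T = 14.53°C
  1900–3900 m, saturated: Δz = 2 km ⇒ ΔT = -12.4°C; T = 2.13°C
Environment:
  800–3400 m, environment, lower layer: Δz = 2.6 km ⇒ ΔT = -17.94°C; T = 7.26°C
  3400–3900 m, environment, upper layer: Δz = 0.5 km ⇒ ΔT = -4.85°C; T = 2.41°C
T_parcel − T_env = 2.13 − 2.41 = -0.28°C

-0.28°C (parcel cooler than environment)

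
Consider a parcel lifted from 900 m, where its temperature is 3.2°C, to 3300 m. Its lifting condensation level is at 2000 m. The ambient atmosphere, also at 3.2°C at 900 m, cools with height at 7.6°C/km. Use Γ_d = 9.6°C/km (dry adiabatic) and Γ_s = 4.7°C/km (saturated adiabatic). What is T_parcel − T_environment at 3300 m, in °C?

+1.57°C (parcel warmer than environment)

Parcel:
  900–2000 m, dry: Δz = 1.1 km ⇒ ΔT = -10.56°C; T = -7.36°C
  2000–3300 m, saturated: Δz = 1.3 km ⇒ ΔT = -6.11°C; T = -13.47°C
Environment:
  900–3300 m, environment: Δz = 2.4 km ⇒ ΔT = -18.24°C; T = -15.04°C
T_parcel − T_env = -13.47 − (-15.04) = +1.57°C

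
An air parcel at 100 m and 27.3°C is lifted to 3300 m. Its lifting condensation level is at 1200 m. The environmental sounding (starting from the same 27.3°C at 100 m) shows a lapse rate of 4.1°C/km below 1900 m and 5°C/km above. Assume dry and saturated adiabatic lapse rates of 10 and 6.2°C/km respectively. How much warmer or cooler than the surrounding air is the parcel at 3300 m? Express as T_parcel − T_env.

-9.64°C (parcel cooler than environment)

Parcel:
  100–1200 m, dry: Δz = 1.1 km ⇒ ΔT = -11°C; T = 16.3°C
  1200–3300 m, saturated: Δz = 2.1 km ⇒ ΔT = -13.02°C; T = 3.28°C
Environment:
  100–1900 m, environment, lower layer: Δz = 1.8 km ⇒ ΔT = -7.38°C; T = 19.92°C
  1900–3300 m, environment, upper layer: Δz = 1.4 km ⇒ ΔT = -7°C; T = 12.92°C
T_parcel − T_env = 3.28 − 12.92 = -9.64°C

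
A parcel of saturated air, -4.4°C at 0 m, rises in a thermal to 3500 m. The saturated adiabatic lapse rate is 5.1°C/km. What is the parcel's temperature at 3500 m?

-22.25°C

0–3500 m, saturated adiabatic: Δz = 3.5 km ⇒ ΔT = -17.85°C; T = -22.25°C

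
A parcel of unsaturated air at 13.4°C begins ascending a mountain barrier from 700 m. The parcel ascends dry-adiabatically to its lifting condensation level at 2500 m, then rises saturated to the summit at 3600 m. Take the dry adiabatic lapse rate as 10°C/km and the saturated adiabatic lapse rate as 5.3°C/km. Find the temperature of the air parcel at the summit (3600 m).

-10.43°C

700 → 2500 m (dry, 10°C/km): ΔT = -10 × 1.8 = -18°C → T = -4.6°C
2500 → 3600 m (saturated, 5.3°C/km): ΔT = -5.3 × 1.1 = -5.83°C → T = -10.43°C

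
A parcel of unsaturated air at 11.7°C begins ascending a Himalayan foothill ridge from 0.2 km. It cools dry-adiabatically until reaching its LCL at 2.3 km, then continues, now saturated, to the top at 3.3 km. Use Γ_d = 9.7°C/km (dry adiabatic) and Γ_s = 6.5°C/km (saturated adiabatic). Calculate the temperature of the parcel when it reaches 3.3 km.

-15.17°C

Dry to 2300 m: -9.7 × 2.1 km = -20.37°C, so T = -8.67°C.
Saturated to 3300 m: -6.5 × 1 km = -6.5°C, so T = -15.17°C.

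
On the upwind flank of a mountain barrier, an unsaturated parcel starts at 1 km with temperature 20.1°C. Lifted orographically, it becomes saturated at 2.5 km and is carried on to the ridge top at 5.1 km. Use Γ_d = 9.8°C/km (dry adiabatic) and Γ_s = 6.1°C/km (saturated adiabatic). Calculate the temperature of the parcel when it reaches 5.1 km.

Dry to 2500 m: -9.8 × 1.5 km = -14.7°C, so T = 5.4°C.
Saturated to 5100 m: -6.1 × 2.6 km = -15.86°C, so T = -10.46°C.

-10.46°C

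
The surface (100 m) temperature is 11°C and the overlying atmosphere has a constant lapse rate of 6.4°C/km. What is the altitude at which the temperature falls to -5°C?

Height above start = (11 − (-5)) / 6.4 = 2.5 km
Altitude = 100 m + 2500 m = 2600 m

2600 m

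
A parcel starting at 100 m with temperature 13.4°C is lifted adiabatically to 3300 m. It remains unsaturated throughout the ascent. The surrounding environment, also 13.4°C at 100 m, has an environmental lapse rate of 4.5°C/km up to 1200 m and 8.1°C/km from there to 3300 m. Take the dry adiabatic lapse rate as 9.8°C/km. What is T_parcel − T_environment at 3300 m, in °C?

-9.4°C (parcel cooler than environment)

Parcel:
  From 100 m to 3300 m (dry): cools by 9.8 × 3.2 = 31.36°C, giving -17.96°C.
Environment:
  From 100 m to 1200 m (environment, lower layer): cools by 4.5 × 1.1 = 4.95°C, giving 8.45°C.
  From 1200 m to 3300 m (environment, upper layer): cools by 8.1 × 2.1 = 17.01°C, giving -8.56°C.
T_parcel − T_env = -17.96 − (-8.56) = -9.4°C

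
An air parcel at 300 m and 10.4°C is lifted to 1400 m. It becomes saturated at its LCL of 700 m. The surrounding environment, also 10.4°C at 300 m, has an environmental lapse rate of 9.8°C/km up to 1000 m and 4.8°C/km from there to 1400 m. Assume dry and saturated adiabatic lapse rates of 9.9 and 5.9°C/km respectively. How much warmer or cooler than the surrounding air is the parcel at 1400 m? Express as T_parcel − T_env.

+0.69°C (parcel warmer than environment)

Parcel:
  From 300 m to 700 m (dry): cools by 9.9 × 0.4 = 3.96°C, giving 6.44°C.
  From 700 m to 1400 m (saturated): cools by 5.9 × 0.7 = 4.13°C, giving 2.31°C.
Environment:
  From 300 m to 1000 m (environment, lower layer): cools by 9.8 × 0.7 = 6.86°C, giving 3.54°C.
  From 1000 m to 1400 m (environment, upper layer): cools by 4.8 × 0.4 = 1.92°C, giving 1.62°C.
T_parcel − T_env = 2.31 − 1.62 = +0.69°C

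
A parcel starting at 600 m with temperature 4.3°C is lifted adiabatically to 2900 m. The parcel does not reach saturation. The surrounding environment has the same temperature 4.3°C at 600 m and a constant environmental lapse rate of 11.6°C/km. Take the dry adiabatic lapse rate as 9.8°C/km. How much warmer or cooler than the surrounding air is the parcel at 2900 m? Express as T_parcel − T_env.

+4.14°C (parcel warmer than environment)

Parcel:
  Dry to 2900 m: -9.8 × 2.3 km = -22.54°C, so T = -18.24°C.
Environment:
  Environment to 2900 m: -11.6 × 2.3 km = -26.68°C, so T = -22.38°C.
T_parcel − T_env = -18.24 − (-22.38) = +4.14°C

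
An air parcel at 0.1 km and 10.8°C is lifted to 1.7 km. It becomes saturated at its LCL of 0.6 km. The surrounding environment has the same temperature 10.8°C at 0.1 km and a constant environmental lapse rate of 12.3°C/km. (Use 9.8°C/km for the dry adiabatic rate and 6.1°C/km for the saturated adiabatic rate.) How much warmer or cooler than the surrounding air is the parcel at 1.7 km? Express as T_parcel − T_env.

+8.07°C (parcel warmer than environment)

Parcel:
  100–600 m, dry: Δz = 0.5 km ⇒ ΔT = -4.9°C; T = 5.9°C
  600–1700 m, saturated: Δz = 1.1 km ⇒ ΔT = -6.71°C; T = -0.81°C
Environment:
  100–1700 m, environment: Δz = 1.6 km ⇒ ΔT = -19.68°C; T = -8.88°C
T_parcel − T_env = -0.81 − (-8.88) = +8.07°C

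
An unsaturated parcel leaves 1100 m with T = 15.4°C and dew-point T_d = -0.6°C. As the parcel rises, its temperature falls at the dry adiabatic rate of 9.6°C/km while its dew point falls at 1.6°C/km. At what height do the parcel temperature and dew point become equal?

T and T_d converge at 9.6 − 1.6 = 8°C per km
Height above start = (15.4 − (-0.6)) / 8 = 2 km
LCL altitude = 1100 m + 2000 m = 3100 m

3100 m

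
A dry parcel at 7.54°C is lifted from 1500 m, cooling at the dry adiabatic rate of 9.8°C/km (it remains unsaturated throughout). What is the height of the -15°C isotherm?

Height above start = (7.54 − (-15)) / 9.8 = 2.3 km
Altitude = 1500 m + 2300 m = 3800 m

3800 m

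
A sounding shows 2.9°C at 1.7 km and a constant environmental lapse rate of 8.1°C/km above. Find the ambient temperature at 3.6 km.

1700–3600 m, environmental: Δz = 1.9 km ⇒ ΔT = -15.39°C; T = -12.49°C

-12.49°C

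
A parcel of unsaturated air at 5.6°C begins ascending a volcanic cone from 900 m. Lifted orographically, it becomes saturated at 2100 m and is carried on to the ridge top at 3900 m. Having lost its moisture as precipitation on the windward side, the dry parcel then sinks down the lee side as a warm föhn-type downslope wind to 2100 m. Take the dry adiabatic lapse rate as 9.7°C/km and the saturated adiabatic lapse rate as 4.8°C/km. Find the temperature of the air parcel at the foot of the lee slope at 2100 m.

2.78°C

Dry to 2100 m: -9.7 × 1.2 km = -11.64°C, so T = -6.04°C.
Saturated to 3900 m: -4.8 × 1.8 km = -8.64°C, so T = -14.68°C.
Dry descent to 2100 m: +9.7 × 1.8 km = +17.46°C, so T = 2.78°C.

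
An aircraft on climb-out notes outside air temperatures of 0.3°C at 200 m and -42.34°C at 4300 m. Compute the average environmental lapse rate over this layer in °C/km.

Γ = −ΔT/Δz = (0.3 − (-42.34)) / (4300 − 200) m
  = 42.64°C / 4.1 km = 10.4°C/km

10.4°C/km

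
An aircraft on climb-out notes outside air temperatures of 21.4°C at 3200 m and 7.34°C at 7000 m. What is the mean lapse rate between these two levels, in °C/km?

Γ = −ΔT/Δz = (21.4 − 7.34) / (7000 − 3200) m
  = 14.06°C / 3.8 km = 3.7°C/km

3.7°C/km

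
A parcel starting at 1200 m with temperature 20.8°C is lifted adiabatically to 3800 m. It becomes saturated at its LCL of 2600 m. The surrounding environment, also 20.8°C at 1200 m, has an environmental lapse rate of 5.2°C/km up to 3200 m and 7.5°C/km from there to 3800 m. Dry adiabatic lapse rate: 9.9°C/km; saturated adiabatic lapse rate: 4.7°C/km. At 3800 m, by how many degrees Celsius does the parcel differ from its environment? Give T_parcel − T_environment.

Parcel:
  1200–2600 m, dry: Δz = 1.4 km ⇒ ΔT = -13.86°C; T = 6.94°C
  2600–3800 m, saturated: Δz = 1.2 km ⇒ ΔT = -5.64°C; T = 1.3°C
Environment:
  1200–3200 m, environment, lower layer: Δz = 2 km ⇒ ΔT = -10.4°C; T = 10.4°C
  3200–3800 m, environment, upper layer: Δz = 0.6 km ⇒ ΔT = -4.5°C; T = 5.9°C
T_parcel − T_env = 1.3 − 5.9 = -4.6°C

-4.6°C (parcel cooler than environment)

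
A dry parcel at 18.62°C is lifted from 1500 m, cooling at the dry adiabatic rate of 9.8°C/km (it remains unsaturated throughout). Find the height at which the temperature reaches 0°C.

Height above start = (18.62 − 0) / 9.8 = 1.9 km
Altitude = 1500 m + 1900 m = 3400 m

3400 m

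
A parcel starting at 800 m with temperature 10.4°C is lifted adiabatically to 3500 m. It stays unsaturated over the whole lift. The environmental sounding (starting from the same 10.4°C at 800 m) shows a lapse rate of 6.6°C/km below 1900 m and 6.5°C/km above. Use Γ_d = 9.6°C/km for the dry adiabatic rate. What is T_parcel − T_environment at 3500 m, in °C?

-8.26°C (parcel cooler than environment)

Parcel:
  800 → 3500 m (dry, 9.6°C/km): ΔT = -9.6 × 2.7 = -25.92°C → T = -15.52°C
Environment:
  800 → 1900 m (environment, lower layer, 6.6°C/km): ΔT = -6.6 × 1.1 = -7.26°C → T = 3.14°C
  1900 → 3500 m (environment, upper layer, 6.5°C/km): ΔT = -6.5 × 1.6 = -10.4°C → T = -7.26°C
T_parcel − T_env = -15.52 − (-7.26) = -8.26°C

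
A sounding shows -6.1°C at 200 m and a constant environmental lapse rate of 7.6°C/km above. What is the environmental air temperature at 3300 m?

-29.66°C

From 200 m to 3300 m (environmental): cools by 7.6 × 3.1 = 23.56°C, giving -29.66°C.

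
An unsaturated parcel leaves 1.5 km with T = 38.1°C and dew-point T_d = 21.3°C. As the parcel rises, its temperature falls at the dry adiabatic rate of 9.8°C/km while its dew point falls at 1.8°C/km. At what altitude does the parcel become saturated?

T and T_d converge at 9.8 − 1.8 = 8°C per km
Height above start = (38.1 − 21.3) / 8 = 2.1 km
LCL altitude = 1500 m + 2100 m = 3600 m

3.6 km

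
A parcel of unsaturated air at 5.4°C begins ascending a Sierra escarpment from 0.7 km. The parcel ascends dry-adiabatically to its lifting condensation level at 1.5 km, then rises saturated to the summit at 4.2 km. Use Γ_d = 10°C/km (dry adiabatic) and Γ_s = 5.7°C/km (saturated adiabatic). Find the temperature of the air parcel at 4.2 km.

-17.99°C

Dry to 1500 m: -10 × 0.8 km = -8°C, so T = -2.6°C.
Saturated to 4200 m: -5.7 × 2.7 km = -15.39°C, so T = -17.99°C.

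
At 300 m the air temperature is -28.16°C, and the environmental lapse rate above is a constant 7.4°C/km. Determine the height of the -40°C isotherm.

Height above start = (-28.16 − (-40)) / 7.4 = 1.6 km
Altitude = 300 m + 1600 m = 1900 m

1900 m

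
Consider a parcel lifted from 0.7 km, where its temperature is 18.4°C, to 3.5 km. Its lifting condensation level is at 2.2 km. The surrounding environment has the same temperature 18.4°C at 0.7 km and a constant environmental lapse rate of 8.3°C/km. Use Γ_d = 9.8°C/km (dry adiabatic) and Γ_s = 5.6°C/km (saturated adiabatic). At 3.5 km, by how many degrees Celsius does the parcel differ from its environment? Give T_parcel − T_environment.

Parcel:
  700–2200 m, dry: Δz = 1.5 km ⇒ ΔT = -14.7°C; T = 3.7°C
  2200–3500 m, saturated: Δz = 1.3 km ⇒ ΔT = -7.28°C; T = -3.58°C
Environment:
  700–3500 m, environment: Δz = 2.8 km ⇒ ΔT = -23.24°C; T = -4.84°C
T_parcel − T_env = -3.58 − (-4.84) = +1.26°C

+1.26°C (parcel warmer than environment)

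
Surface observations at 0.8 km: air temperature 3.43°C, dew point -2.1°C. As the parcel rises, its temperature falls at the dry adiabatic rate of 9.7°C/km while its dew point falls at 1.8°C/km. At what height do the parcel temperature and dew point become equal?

1.5 km

T and T_d converge at 9.7 − 1.8 = 7.9°C per km
Height above start = (3.43 − (-2.1)) / 7.9 = 0.7 km
LCL altitude = 800 m + 700 m = 1500 m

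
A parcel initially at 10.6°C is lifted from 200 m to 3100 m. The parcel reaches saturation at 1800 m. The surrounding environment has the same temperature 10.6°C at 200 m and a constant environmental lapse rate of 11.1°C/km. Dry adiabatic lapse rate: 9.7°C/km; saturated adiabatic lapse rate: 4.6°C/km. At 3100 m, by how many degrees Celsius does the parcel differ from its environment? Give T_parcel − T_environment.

Parcel:
  From 200 m to 1800 m (dry): cools by 9.7 × 1.6 = 15.52°C, giving -4.92°C.
  From 1800 m to 3100 m (saturated): cools by 4.6 × 1.3 = 5.98°C, giving -10.9°C.
Environment:
  From 200 m to 3100 m (environment): cools by 11.1 × 2.9 = 32.19°C, giving -21.59°C.
T_parcel − T_env = -10.9 − (-21.59) = +10.69°C

+10.69°C (parcel warmer than environment)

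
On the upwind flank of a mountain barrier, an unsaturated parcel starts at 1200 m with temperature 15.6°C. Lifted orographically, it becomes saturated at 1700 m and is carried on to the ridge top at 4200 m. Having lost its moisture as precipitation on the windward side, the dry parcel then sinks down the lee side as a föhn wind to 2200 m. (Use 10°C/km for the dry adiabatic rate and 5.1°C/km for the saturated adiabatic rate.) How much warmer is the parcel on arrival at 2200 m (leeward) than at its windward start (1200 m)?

+2.25°C

1200–1700 m, dry: Δz = 0.5 km ⇒ ΔT = -5°C; T = 10.6°C
1700–4200 m, saturated: Δz = 2.5 km ⇒ ΔT = -12.75°C; T = -2.15°C
4200–2200 m, dry descent: Δz = 2 km ⇒ ΔT = +20°C; T = 17.85°C
Net change vs windward start: 17.85 − 15.6 = +2.25°C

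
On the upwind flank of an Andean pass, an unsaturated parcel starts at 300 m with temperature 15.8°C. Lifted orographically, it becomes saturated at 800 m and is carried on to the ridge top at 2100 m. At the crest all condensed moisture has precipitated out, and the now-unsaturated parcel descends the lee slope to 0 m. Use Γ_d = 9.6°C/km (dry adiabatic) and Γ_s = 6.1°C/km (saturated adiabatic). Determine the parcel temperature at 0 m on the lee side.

300–800 m, dry: Δz = 0.5 km ⇒ ΔT = -4.8°C; T = 11°C
800–2100 m, saturated: Δz = 1.3 km ⇒ ΔT = -7.93°C; T = 3.07°C
2100–0 m, dry descent: Δz = 2.1 km ⇒ ΔT = +20.16°C; T = 23.23°C

23.23°C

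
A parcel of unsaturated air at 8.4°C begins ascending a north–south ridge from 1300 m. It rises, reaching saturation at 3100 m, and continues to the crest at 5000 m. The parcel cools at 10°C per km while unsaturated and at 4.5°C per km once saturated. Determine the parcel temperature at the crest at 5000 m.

-18.15°C

1300–3100 m, dry: Δz = 1.8 km ⇒ ΔT = -18°C; T = -9.6°C
3100–5000 m, saturated: Δz = 1.9 km ⇒ ΔT = -8.55°C; T = -18.15°C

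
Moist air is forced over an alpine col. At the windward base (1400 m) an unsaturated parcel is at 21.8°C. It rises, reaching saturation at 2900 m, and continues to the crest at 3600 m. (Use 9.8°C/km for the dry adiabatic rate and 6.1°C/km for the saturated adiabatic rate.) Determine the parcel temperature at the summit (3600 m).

2.83°C

1400–2900 m, dry: Δz = 1.5 km ⇒ ΔT = -14.7°C; T = 7.1°C
2900–3600 m, saturated: Δz = 0.7 km ⇒ ΔT = -4.27°C; T = 2.83°C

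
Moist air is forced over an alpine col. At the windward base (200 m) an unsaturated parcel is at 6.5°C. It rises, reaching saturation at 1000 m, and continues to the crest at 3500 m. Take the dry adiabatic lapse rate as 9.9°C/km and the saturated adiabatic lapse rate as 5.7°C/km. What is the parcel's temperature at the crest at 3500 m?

From 200 m to 1000 m (dry): cools by 9.9 × 0.8 = 7.92°C, giving -1.42°C.
From 1000 m to 3500 m (saturated): cools by 5.7 × 2.5 = 14.25°C, giving -15.67°C.

-15.67°C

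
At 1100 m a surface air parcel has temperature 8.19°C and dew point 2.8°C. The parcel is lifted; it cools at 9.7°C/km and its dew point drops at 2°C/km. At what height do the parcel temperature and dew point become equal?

T and T_d converge at 9.7 − 2 = 7.7°C per km
Height above start = (8.19 − 2.8) / 7.7 = 0.7 km
LCL altitude = 1100 m + 700 m = 1800 m

1800 m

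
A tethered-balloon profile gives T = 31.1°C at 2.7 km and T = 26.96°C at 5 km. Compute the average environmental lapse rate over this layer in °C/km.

Γ = −ΔT/Δz = (31.1 − 26.96) / (5000 − 2700) m
  = 4.14°C / 2.3 km = 1.8°C/km

1.8°C/km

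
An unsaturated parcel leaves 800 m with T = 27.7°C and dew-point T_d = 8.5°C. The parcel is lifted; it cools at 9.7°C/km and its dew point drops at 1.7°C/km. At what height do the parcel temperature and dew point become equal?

T and T_d converge at 9.7 − 1.7 = 8°C per km
Height above start = (27.7 − 8.5) / 8 = 2.4 km
LCL altitude = 800 m + 2400 m = 3200 m

3200 m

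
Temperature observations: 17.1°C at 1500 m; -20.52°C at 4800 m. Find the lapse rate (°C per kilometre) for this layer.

11.4°C/km

Γ = −ΔT/Δz = (17.1 − (-20.52)) / (4800 − 1500) m
  = 37.62°C / 3.3 km = 11.4°C/km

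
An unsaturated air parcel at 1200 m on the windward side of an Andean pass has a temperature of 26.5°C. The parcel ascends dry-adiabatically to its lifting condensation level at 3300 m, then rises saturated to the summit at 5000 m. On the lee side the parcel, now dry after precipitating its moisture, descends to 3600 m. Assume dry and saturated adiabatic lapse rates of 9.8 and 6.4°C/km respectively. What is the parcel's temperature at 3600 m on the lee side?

8.76°C

1200 → 3300 m (dry, 9.8°C/km): ΔT = -9.8 × 2.1 = -20.58°C → T = 5.92°C
3300 → 5000 m (saturated, 6.4°C/km): ΔT = -6.4 × 1.7 = -10.88°C → T = -4.96°C
5000 → 3600 m (dry descent, 9.8°C/km): ΔT = +9.8 × 1.4 = +13.72°C → T = 8.76°C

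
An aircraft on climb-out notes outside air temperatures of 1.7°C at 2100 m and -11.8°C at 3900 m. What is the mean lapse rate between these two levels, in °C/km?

7.5°C/km

Γ = −ΔT/Δz = (1.7 − (-11.8)) / (3900 − 2100) m
  = 13.5°C / 1.8 km = 7.5°C/km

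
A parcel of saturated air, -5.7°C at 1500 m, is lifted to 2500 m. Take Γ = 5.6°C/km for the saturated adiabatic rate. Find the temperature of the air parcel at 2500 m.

-11.3°C

From 1500 m to 2500 m (saturated adiabatic): cools by 5.6 × 1 = 5.6°C, giving -11.3°C.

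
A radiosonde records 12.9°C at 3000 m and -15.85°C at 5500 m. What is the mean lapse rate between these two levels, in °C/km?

Γ = −ΔT/Δz = (12.9 − (-15.85)) / (5500 − 3000) m
  = 28.75°C / 2.5 km = 11.5°C/km

11.5°C/km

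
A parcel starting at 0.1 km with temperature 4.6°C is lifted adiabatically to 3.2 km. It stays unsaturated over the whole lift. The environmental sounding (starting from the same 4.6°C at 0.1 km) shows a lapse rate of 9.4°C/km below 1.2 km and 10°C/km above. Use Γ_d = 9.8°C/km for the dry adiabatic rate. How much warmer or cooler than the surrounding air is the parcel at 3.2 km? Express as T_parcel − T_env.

Parcel:
  Dry to 3200 m: -9.8 × 3.1 km = -30.38°C, so T = -25.78°C.
Environment:
  Environment, lower layer to 1200 m: -9.4 × 1.1 km = -10.34°C, so T = -5.74°C.
  Environment, upper layer to 3200 m: -10 × 2 km = -20°C, so T = -25.74°C.
T_parcel − T_env = -25.78 − (-25.74) = -0.04°C

-0.04°C (parcel cooler than environment)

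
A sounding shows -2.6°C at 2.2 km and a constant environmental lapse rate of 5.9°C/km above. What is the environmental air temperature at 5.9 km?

2200 → 5900 m (environmental, 5.9°C/km): ΔT = -5.9 × 3.7 = -21.83°C → T = -24.43°C

-24.43°C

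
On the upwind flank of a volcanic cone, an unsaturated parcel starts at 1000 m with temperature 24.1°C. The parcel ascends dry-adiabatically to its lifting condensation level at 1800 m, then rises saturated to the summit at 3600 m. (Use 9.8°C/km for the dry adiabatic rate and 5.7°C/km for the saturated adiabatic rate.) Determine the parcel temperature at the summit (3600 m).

From 1000 m to 1800 m (dry): cools by 9.8 × 0.8 = 7.84°C, giving 16.26°C.
From 1800 m to 3600 m (saturated): cools by 5.7 × 1.8 = 10.26°C, giving 6°C.

6°C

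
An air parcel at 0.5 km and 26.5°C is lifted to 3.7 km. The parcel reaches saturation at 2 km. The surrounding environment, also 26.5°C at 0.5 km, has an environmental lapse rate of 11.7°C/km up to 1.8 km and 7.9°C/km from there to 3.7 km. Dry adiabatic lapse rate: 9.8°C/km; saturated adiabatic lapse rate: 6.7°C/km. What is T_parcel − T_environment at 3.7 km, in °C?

+4.13°C (parcel warmer than environment)

Parcel:
  500 → 2000 m (dry, 9.8°C/km): ΔT = -9.8 × 1.5 = -14.7°C → T = 11.8°C
  2000 → 3700 m (saturated, 6.7°C/km): ΔT = -6.7 × 1.7 = -11.39°C → T = 0.41°C
Environment:
  500 → 1800 m (environment, lower layer, 11.7°C/km): ΔT = -11.7 × 1.3 = -15.21°C → T = 11.29°C
  1800 → 3700 m (environment, upper layer, 7.9°C/km): ΔT = -7.9 × 1.9 = -15.01°C → T = -3.72°C
T_parcel − T_env = 0.41 − (-3.72) = +4.13°C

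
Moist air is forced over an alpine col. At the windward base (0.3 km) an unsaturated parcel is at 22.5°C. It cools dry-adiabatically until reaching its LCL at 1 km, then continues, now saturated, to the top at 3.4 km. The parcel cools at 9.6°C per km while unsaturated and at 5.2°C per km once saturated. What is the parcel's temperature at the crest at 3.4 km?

3.3°C

From 300 m to 1000 m (dry): cools by 9.6 × 0.7 = 6.72°C, giving 15.78°C.
From 1000 m to 3400 m (saturated): cools by 5.2 × 2.4 = 12.48°C, giving 3.3°C.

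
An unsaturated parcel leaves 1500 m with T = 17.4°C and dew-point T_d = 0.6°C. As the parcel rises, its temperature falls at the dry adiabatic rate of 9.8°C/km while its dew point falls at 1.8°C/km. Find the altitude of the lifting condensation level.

T and T_d converge at 9.8 − 1.8 = 8°C per km
Height above start = (17.4 − 0.6) / 8 = 2.1 km
LCL altitude = 1500 m + 2100 m = 3600 m

3600 m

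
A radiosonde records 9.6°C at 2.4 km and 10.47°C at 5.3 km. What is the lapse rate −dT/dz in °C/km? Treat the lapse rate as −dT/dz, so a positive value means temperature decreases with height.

-0.3°C/km

Γ = −ΔT/Δz = (9.6 − 10.47) / (5300 − 2400) m
  = -0.87°C / 2.9 km = -0.3°C/km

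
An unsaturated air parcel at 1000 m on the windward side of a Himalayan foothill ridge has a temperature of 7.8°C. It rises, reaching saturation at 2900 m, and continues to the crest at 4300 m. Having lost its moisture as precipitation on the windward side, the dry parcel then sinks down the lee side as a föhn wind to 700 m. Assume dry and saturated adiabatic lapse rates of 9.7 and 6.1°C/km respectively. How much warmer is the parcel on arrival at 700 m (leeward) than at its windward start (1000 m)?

1000–2900 m, dry: Δz = 1.9 km ⇒ ΔT = -18.43°C; T = -10.63°C
2900–4300 m, saturated: Δz = 1.4 km ⇒ ΔT = -8.54°C; T = -19.17°C
4300–700 m, dry descent: Δz = 3.6 km ⇒ ΔT = +34.92°C; T = 15.75°C
Net change vs windward start: 15.75 − 7.8 = +7.95°C

+7.95°C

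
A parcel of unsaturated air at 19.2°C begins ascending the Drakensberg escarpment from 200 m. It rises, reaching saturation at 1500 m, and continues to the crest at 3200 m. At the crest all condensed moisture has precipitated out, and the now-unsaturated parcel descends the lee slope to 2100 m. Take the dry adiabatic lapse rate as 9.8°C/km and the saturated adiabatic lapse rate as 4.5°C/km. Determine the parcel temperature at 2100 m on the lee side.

200–1500 m, dry: Δz = 1.3 km ⇒ ΔT = -12.74°C; T = 6.46°C
1500–3200 m, saturated: Δz = 1.7 km ⇒ ΔT = -7.65°C; T = -1.19°C
3200–2100 m, dry descent: Δz = 1.1 km ⇒ ΔT = +10.78°C; T = 9.59°C

9.59°C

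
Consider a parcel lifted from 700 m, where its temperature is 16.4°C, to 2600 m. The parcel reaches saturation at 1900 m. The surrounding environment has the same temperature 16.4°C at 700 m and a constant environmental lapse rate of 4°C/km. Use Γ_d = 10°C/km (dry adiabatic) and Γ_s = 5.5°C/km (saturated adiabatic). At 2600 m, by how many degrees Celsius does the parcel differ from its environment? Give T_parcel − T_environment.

Parcel:
  700 → 1900 m (dry, 10°C/km): ΔT = -10 × 1.2 = -12°C → T = 4.4°C
  1900 → 2600 m (saturated, 5.5°C/km): ΔT = -5.5 × 0.7 = -3.85°C → T = 0.55°C
Environment:
  700 → 2600 m (environment, 4°C/km): ΔT = -4 × 1.9 = -7.6°C → T = 8.8°C
T_parcel − T_env = 0.55 − 8.8 = -8.25°C

-8.25°C (parcel cooler than environment)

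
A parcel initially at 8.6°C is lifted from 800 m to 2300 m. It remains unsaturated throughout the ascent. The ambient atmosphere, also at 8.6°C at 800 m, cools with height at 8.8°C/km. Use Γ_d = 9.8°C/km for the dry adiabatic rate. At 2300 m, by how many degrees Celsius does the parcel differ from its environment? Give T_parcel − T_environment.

Parcel:
  800–2300 m, dry: Δz = 1.5 km ⇒ ΔT = -14.7°C; T = -6.1°C
Environment:
  800–2300 m, environment: Δz = 1.5 km ⇒ ΔT = -13.2°C; T = -4.6°C
T_parcel − T_env = -6.1 − (-4.6) = -1.5°C

-1.5°C (parcel cooler than environment)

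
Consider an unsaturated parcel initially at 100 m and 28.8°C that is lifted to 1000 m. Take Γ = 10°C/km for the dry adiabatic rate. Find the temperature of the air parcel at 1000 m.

100–1000 m, dry adiabatic: Δz = 0.9 km ⇒ ΔT = -9°C; T = 19.8°C

19.8°C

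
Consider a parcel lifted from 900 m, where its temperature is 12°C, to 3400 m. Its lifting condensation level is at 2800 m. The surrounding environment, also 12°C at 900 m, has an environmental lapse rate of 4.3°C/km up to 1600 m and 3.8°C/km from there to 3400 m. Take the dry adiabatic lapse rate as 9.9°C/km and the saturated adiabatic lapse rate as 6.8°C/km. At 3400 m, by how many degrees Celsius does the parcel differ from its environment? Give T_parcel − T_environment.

Parcel:
  Dry to 2800 m: -9.9 × 1.9 km = -18.81°C, so T = -6.81°C.
  Saturated to 3400 m: -6.8 × 0.6 km = -4.08°C, so T = -10.89°C.
Environment:
  Environment, lower layer to 1600 m: -4.3 × 0.7 km = -3.01°C, so T = 8.99°C.
  Environment, upper layer to 3400 m: -3.8 × 1.8 km = -6.84°C, so T = 2.15°C.
T_parcel − T_env = -10.89 − 2.15 = -13.04°C

-13.04°C (parcel cooler than environment)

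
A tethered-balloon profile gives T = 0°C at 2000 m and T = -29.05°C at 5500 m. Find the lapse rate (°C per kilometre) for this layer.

Γ = −ΔT/Δz = (0 − (-29.05)) / (5500 − 2000) m
  = 29.05°C / 3.5 km = 8.3°C/km

8.3°C/km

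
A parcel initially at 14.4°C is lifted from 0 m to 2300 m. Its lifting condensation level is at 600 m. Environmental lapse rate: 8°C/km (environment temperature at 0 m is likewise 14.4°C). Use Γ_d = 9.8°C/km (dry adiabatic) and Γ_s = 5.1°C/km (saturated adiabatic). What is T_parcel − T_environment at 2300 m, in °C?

+3.85°C (parcel warmer than environment)

Parcel:
  0–600 m, dry: Δz = 0.6 km ⇒ ΔT = -5.88°C; T = 8.52°C
  600–2300 m, saturated: Δz = 1.7 km ⇒ ΔT = -8.67°C; T = -0.15°C
Environment:
  0–2300 m, environment: Δz = 2.3 km ⇒ ΔT = -18.4°C; T = -4°C
T_parcel − T_env = -0.15 − (-4) = +3.85°C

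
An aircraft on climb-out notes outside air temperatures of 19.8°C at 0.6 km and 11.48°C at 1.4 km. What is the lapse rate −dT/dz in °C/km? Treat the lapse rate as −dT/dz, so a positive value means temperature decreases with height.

Γ = −ΔT/Δz = (19.8 − 11.48) / (1400 − 600) m
  = 8.32°C / 0.8 km = 10.4°C/km

10.4°C/km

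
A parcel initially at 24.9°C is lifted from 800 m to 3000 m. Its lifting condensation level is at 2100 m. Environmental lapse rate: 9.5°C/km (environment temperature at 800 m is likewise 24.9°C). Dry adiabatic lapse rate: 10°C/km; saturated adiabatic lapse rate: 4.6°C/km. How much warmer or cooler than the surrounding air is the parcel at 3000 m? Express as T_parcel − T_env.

Parcel:
  800–2100 m, dry: Δz = 1.3 km ⇒ ΔT = -13°C; T = 11.9°C
  2100–3000 m, saturated: Δz = 0.9 km ⇒ ΔT = -4.14°C; T = 7.76°C
Environment:
  800–3000 m, environment: Δz = 2.2 km ⇒ ΔT = -20.9°C; T = 4°C
T_parcel − T_env = 7.76 − 4 = +3.76°C

+3.76°C (parcel warmer than environment)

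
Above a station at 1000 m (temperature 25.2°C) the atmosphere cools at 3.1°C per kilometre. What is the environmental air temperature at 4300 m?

From 1000 m to 4300 m (environmental): cools by 3.1 × 3.3 = 10.23°C, giving 14.97°C.

14.97°C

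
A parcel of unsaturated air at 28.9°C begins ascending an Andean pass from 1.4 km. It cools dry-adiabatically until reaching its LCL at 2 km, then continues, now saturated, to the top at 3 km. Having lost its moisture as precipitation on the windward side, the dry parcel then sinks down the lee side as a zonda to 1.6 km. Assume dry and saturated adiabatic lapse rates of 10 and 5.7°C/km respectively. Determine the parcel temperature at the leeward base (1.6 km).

Dry to 2000 m: -10 × 0.6 km = -6°C, so T = 22.9°C.
Saturated to 3000 m: -5.7 × 1 km = -5.7°C, so T = 17.2°C.
Dry descent to 1600 m: +10 × 1.4 km = +14°C, so T = 31.2°C.

31.2°C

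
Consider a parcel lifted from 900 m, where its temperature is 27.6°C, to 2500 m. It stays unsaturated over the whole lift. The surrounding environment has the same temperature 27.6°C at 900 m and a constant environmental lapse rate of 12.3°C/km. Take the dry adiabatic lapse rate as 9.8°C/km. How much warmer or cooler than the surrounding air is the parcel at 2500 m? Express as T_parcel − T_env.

+4°C (parcel warmer than environment)

Parcel:
  Dry to 2500 m: -9.8 × 1.6 km = -15.68°C, so T = 11.92°C.
Environment:
  Environment to 2500 m: -12.3 × 1.6 km = -19.68°C, so T = 7.92°C.
T_parcel − T_env = 11.92 − 7.92 = +4°C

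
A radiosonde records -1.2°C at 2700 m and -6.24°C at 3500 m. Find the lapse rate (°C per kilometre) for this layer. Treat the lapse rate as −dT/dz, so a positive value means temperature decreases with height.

6.3°C/km

Γ = −ΔT/Δz = (-1.2 − (-6.24)) / (3500 − 2700) m
  = 5.04°C / 0.8 km = 6.3°C/km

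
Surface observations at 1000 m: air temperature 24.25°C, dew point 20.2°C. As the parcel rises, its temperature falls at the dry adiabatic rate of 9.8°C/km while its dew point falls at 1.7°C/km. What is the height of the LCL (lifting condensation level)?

1500 m

T and T_d converge at 9.8 − 1.7 = 8.1°C per km
Height above start = (24.25 − 20.2) / 8.1 = 0.5 km
LCL altitude = 1000 m + 500 m = 1500 m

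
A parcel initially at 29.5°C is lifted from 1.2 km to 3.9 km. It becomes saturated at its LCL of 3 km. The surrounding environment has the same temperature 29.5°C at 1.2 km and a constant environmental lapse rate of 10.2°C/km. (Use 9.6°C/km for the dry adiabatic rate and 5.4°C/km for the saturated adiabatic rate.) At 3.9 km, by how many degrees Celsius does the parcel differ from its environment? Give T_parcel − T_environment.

Parcel:
  1200 → 3000 m (dry, 9.6°C/km): ΔT = -9.6 × 1.8 = -17.28°C → T = 12.22°C
  3000 → 3900 m (saturated, 5.4°C/km): ΔT = -5.4 × 0.9 = -4.86°C → T = 7.36°C
Environment:
  1200 → 3900 m (environment, 10.2°C/km): ΔT = -10.2 × 2.7 = -27.54°C → T = 1.96°C
T_parcel − T_env = 7.36 − 1.96 = +5.4°C

+5.4°C (parcel warmer than environment)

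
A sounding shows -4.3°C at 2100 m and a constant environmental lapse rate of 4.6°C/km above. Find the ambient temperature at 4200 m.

Environmental to 4200 m: -4.6 × 2.1 km = -9.66°C, so T = -13.96°C.

-13.96°C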